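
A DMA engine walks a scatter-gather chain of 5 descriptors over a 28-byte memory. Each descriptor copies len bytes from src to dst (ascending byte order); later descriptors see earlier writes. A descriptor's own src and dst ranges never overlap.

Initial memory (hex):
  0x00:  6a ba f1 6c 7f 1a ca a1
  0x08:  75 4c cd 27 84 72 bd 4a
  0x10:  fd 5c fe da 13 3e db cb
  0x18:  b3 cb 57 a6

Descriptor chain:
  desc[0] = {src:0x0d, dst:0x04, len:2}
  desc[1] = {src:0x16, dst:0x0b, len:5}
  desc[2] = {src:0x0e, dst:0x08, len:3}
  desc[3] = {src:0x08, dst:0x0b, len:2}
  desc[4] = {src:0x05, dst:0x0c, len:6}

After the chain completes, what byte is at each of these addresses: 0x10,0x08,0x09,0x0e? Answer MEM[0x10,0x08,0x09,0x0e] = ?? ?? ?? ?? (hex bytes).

MEM[0x10,0x08,0x09,0x0e] = 57 cb 57 a1

[0] 0x0d->0x04 len=2 : 72 bd
[1] 0x16->0x0b len=5 : db cb b3 cb 57
[2] 0x0e->0x08 len=3 : cb 57 fd
[3] 0x08->0x0b len=2 : cb 57
[4] 0x05->0x0c len=6 : bd ca a1 cb 57 fd
query mem[0x10]=0x57, mem[0x08]=0xcb, mem[0x09]=0x57, mem[0x0e]=0xa1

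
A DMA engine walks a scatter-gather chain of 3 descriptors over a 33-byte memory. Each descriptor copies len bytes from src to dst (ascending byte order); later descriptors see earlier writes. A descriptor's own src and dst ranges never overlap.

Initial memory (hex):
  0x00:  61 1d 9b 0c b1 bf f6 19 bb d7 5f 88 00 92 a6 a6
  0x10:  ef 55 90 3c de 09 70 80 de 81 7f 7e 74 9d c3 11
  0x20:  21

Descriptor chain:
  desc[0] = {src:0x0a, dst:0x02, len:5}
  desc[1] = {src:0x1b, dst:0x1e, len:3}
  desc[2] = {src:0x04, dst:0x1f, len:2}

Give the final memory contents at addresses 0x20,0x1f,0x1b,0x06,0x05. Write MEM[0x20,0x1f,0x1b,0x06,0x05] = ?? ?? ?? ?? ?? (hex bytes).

MEM[0x20,0x1f,0x1b,0x06,0x05] = 92 00 7e a6 92

  after D0: wrote 5B at 0x02 = 5f880092a6
  after D1: wrote 3B at 0x1e = 7e749d
  after D2: wrote 2B at 0x1f = 0092
query mem[0x20]=0x92, mem[0x1f]=0x00, mem[0x1b]=0x7e, mem[0x06]=0xa6, mem[0x05]=0x92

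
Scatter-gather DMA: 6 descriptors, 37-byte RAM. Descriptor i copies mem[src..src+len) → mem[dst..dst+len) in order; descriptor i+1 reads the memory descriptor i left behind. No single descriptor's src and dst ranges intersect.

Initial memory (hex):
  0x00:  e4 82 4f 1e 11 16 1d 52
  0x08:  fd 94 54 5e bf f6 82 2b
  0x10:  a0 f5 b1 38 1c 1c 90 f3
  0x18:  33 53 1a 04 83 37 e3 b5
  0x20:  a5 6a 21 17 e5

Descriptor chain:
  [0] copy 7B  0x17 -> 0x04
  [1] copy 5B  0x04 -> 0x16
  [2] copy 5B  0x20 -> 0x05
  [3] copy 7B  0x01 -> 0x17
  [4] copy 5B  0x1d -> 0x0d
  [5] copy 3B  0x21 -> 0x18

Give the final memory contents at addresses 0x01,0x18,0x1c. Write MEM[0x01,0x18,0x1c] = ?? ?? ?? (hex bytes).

  after D0: wrote 7B at 0x04 = f333531a048337
  after D1: wrote 5B at 0x16 = f333531a04
  after D2: wrote 5B at 0x05 = a56a2117e5
  after D3: wrote 7B at 0x17 = 824f1ef3a56a21
  after D4: wrote 5B at 0x0d = 21e3b5a56a
  after D5: wrote 3B at 0x18 = 6a2117
query mem[0x01]=0x82, mem[0x18]=0x6a, mem[0x1c]=0x6a

MEM[0x01,0x18,0x1c] = 82 6a 6a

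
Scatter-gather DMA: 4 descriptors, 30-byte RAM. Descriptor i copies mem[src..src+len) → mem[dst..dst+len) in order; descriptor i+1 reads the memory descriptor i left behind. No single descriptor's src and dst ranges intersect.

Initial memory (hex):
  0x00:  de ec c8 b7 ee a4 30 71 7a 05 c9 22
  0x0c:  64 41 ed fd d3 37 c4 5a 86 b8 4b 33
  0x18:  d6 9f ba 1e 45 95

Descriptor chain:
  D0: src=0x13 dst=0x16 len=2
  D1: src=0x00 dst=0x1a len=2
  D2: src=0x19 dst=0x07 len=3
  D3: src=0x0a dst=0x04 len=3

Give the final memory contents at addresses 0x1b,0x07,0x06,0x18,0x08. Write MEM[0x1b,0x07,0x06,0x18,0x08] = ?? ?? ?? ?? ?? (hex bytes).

MEM[0x1b,0x07,0x06,0x18,0x08] = ec 9f 64 d6 de

[0] 0x13->0x16 len=2 : 5a 86
[1] 0x00->0x1a len=2 : de ec
[2] 0x19->0x07 len=3 : 9f de ec
[3] 0x0a->0x04 len=3 : c9 22 64
query mem[0x1b]=0xec, mem[0x07]=0x9f, mem[0x06]=0x64, mem[0x18]=0xd6, mem[0x08]=0xde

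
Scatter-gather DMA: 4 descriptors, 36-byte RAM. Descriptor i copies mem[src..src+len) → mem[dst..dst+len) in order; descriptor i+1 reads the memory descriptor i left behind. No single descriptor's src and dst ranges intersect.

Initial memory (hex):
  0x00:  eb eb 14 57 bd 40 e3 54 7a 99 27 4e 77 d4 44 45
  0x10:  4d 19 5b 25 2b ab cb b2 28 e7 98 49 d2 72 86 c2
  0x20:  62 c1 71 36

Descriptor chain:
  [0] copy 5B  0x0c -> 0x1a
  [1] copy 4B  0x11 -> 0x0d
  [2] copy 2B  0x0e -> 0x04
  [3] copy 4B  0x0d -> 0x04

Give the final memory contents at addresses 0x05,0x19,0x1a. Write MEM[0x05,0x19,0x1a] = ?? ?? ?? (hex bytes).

MEM[0x05,0x19,0x1a] = 5b e7 77

[0] 0x0c->0x1a len=5 : 77 d4 44 45 4d
[1] 0x11->0x0d len=4 : 19 5b 25 2b
[2] 0x0e->0x04 len=2 : 5b 25
[3] 0x0d->0x04 len=4 : 19 5b 25 2b
query mem[0x05]=0x5b, mem[0x19]=0xe7, mem[0x1a]=0x77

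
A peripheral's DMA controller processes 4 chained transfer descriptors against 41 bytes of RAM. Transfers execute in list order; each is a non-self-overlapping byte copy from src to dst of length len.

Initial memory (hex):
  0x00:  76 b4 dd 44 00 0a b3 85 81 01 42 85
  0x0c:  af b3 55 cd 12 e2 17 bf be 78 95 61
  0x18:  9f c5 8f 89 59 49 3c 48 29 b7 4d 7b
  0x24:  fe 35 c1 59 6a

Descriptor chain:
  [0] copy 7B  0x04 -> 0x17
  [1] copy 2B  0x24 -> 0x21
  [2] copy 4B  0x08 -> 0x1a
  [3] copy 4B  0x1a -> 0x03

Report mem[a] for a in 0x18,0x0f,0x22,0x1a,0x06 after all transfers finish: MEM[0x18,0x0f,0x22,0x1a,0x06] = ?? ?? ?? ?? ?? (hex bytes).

D0: mem[0x17..0x1d] <- [00 0a b3 85 81 01 42]
D1: mem[0x21..0x22] <- [fe 35]
D2: mem[0x1a..0x1d] <- [81 01 42 85]
D3: mem[0x03..0x06] <- [81 01 42 85]
query mem[0x18]=0x0a, mem[0x0f]=0xcd, mem[0x22]=0x35, mem[0x1a]=0x81, mem[0x06]=0x85

MEM[0x18,0x0f,0x22,0x1a,0x06] = 0a cd 35 81 85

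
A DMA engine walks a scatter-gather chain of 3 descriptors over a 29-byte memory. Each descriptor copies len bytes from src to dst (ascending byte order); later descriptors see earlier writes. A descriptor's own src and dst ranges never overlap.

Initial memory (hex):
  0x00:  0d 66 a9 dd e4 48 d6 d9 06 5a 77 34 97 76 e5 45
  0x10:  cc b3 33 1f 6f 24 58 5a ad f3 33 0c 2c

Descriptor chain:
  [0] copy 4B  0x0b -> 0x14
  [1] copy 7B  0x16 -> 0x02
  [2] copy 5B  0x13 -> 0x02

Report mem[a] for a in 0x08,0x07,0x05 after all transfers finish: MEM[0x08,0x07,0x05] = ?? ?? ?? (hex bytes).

MEM[0x08,0x07,0x05] = 2c 0c 76

D0: mem[0x14..0x17] <- [34 97 76 e5]
D1: mem[0x02..0x08] <- [76 e5 ad f3 33 0c 2c]
D2: mem[0x02..0x06] <- [1f 34 97 76 e5]
query mem[0x08]=0x2c, mem[0x07]=0x0c, mem[0x05]=0x76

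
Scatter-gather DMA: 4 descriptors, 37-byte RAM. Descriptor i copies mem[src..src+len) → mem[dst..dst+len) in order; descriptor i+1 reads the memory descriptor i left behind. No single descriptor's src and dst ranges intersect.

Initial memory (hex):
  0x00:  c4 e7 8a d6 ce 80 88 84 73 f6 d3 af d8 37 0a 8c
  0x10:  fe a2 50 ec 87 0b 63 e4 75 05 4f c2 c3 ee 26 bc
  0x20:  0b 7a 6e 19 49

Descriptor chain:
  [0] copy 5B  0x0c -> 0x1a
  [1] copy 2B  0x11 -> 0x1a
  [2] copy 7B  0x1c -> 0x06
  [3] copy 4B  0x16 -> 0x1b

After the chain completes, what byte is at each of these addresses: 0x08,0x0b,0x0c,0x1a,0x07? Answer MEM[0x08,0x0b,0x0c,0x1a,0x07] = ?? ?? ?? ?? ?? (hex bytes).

#0 dst[0x1a+5] := {0xd8,0x37,0x0a,0x8c,0xfe}
#1 dst[0x1a+2] := {0xa2,0x50}
#2 dst[0x06+7] := {0x0a,0x8c,0xfe,0xbc,0x0b,0x7a,0x6e}
#3 dst[0x1b+4] := {0x63,0xe4,0x75,0x05}
query mem[0x08]=0xfe, mem[0x0b]=0x7a, mem[0x0c]=0x6e, mem[0x1a]=0xa2, mem[0x07]=0x8c

MEM[0x08,0x0b,0x0c,0x1a,0x07] = fe 7a 6e a2 8c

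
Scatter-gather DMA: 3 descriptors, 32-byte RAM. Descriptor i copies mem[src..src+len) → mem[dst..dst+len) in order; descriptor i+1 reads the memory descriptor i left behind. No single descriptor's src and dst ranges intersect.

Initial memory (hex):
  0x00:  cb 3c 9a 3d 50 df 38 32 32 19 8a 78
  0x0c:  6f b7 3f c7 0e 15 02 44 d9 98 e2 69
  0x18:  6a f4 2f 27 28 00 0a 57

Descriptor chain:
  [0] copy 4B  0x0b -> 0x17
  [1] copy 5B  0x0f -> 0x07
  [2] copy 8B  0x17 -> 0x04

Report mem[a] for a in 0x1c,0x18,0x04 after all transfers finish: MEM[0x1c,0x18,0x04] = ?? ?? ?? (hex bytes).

MEM[0x1c,0x18,0x04] = 28 6f 78

#0 dst[0x17+4] := {0x78,0x6f,0xb7,0x3f}
#1 dst[0x07+5] := {0xc7,0x0e,0x15,0x02,0x44}
#2 dst[0x04+8] := {0x78,0x6f,0xb7,0x3f,0x27,0x28,0x00,0x0a}
query mem[0x1c]=0x28, mem[0x18]=0x6f, mem[0x04]=0x78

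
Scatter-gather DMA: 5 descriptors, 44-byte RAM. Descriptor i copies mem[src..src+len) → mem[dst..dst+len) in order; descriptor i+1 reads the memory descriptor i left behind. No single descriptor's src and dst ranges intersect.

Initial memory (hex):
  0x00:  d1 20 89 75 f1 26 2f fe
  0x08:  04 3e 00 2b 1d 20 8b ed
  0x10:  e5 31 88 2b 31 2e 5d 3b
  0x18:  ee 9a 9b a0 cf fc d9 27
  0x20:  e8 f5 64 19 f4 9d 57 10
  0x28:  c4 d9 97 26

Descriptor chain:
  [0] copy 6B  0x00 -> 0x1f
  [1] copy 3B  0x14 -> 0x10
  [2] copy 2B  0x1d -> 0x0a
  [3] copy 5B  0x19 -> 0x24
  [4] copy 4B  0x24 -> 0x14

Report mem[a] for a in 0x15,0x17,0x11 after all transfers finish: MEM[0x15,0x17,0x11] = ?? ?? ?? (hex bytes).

[0] 0x00->0x1f len=6 : d1 20 89 75 f1 26
[1] 0x14->0x10 len=3 : 31 2e 5d
[2] 0x1d->0x0a len=2 : fc d9
[3] 0x19->0x24 len=5 : 9a 9b a0 cf fc
[4] 0x24->0x14 len=4 : 9a 9b a0 cf
query mem[0x15]=0x9b, mem[0x17]=0xcf, mem[0x11]=0x2e

MEM[0x15,0x17,0x11] = 9b cf 2e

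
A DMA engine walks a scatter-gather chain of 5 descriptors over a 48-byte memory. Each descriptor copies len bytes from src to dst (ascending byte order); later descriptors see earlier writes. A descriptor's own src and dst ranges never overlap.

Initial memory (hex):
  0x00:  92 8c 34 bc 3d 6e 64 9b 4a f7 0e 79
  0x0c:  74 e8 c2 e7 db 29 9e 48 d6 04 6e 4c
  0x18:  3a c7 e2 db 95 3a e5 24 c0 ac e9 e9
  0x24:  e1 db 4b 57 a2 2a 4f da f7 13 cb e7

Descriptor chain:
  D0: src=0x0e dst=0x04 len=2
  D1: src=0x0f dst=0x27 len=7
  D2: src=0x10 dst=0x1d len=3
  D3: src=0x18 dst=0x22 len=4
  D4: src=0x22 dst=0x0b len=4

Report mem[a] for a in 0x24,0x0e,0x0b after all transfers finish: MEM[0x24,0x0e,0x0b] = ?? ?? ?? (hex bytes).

MEM[0x24,0x0e,0x0b] = e2 db 3a

[0] 0x0e->0x04 len=2 : c2 e7
[1] 0x0f->0x27 len=7 : e7 db 29 9e 48 d6 04
[2] 0x10->0x1d len=3 : db 29 9e
[3] 0x18->0x22 len=4 : 3a c7 e2 db
[4] 0x22->0x0b len=4 : 3a c7 e2 db
query mem[0x24]=0xe2, mem[0x0e]=0xdb, mem[0x0b]=0x3a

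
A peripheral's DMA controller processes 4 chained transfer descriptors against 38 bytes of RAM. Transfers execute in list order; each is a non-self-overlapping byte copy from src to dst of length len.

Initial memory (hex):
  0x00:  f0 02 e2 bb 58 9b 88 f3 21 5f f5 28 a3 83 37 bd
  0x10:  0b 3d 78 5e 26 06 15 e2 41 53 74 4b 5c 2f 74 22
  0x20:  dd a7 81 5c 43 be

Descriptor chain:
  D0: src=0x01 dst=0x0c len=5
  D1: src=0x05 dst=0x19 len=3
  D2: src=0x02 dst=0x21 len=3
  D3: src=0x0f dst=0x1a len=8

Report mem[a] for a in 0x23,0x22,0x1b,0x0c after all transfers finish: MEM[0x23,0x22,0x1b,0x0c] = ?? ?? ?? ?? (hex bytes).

MEM[0x23,0x22,0x1b,0x0c] = 58 bb 9b 02

D0: mem[0x0c..0x10] <- [02 e2 bb 58 9b]
D1: mem[0x19..0x1b] <- [9b 88 f3]
D2: mem[0x21..0x23] <- [e2 bb 58]
D3: mem[0x1a..0x21] <- [58 9b 3d 78 5e 26 06 15]
query mem[0x23]=0x58, mem[0x22]=0xbb, mem[0x1b]=0x9b, mem[0x0c]=0x02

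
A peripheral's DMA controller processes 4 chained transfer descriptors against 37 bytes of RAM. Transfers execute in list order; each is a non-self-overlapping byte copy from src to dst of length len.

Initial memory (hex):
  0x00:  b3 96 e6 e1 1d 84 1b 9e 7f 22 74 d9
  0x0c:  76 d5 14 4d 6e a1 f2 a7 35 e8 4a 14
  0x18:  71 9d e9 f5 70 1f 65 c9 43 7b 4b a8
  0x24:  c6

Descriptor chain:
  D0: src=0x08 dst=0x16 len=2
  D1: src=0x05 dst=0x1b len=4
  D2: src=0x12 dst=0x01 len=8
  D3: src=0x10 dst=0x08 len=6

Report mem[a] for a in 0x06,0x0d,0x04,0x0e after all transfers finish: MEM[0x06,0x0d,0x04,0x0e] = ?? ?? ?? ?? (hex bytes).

MEM[0x06,0x0d,0x04,0x0e] = 22 e8 e8 14

#0 dst[0x16+2] := {0x7f,0x22}
#1 dst[0x1b+4] := {0x84,0x1b,0x9e,0x7f}
#2 dst[0x01+8] := {0xf2,0xa7,0x35,0xe8,0x7f,0x22,0x71,0x9d}
#3 dst[0x08+6] := {0x6e,0xa1,0xf2,0xa7,0x35,0xe8}
query mem[0x06]=0x22, mem[0x0d]=0xe8, mem[0x04]=0xe8, mem[0x0e]=0x14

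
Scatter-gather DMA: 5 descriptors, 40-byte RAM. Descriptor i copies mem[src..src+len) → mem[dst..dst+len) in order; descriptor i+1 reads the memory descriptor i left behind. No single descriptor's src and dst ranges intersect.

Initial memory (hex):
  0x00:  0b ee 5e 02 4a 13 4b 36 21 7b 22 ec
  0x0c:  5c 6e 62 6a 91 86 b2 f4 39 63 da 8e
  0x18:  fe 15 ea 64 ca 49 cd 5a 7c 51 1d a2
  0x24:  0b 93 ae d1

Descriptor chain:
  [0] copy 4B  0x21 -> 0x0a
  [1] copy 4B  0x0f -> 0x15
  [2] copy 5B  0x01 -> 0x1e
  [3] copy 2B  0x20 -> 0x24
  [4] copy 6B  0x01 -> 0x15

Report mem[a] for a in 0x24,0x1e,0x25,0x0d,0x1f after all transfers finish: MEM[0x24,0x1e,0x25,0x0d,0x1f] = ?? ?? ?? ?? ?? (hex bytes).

[0] 0x21->0x0a len=4 : 51 1d a2 0b
[1] 0x0f->0x15 len=4 : 6a 91 86 b2
[2] 0x01->0x1e len=5 : ee 5e 02 4a 13
[3] 0x20->0x24 len=2 : 02 4a
[4] 0x01->0x15 len=6 : ee 5e 02 4a 13 4b
query mem[0x24]=0x02, mem[0x1e]=0xee, mem[0x25]=0x4a, mem[0x0d]=0x0b, mem[0x1f]=0x5e

MEM[0x24,0x1e,0x25,0x0d,0x1f] = 02 ee 4a 0b 5e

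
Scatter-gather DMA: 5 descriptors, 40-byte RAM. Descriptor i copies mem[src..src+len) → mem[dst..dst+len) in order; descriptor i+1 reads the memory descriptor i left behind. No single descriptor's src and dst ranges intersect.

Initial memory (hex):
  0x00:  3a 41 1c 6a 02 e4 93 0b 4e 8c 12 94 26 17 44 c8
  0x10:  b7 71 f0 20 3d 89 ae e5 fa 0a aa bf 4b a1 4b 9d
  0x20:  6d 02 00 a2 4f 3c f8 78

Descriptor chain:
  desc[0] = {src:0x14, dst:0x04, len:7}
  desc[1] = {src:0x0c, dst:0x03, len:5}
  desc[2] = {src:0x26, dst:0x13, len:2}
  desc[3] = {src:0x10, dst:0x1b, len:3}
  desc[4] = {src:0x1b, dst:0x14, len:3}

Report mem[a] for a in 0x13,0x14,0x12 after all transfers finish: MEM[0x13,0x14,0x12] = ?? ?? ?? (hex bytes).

MEM[0x13,0x14,0x12] = f8 b7 f0

[0] 0x14->0x04 len=7 : 3d 89 ae e5 fa 0a aa
[1] 0x0c->0x03 len=5 : 26 17 44 c8 b7
[2] 0x26->0x13 len=2 : f8 78
[3] 0x10->0x1b len=3 : b7 71 f0
[4] 0x1b->0x14 len=3 : b7 71 f0
query mem[0x13]=0xf8, mem[0x14]=0xb7, mem[0x12]=0xf0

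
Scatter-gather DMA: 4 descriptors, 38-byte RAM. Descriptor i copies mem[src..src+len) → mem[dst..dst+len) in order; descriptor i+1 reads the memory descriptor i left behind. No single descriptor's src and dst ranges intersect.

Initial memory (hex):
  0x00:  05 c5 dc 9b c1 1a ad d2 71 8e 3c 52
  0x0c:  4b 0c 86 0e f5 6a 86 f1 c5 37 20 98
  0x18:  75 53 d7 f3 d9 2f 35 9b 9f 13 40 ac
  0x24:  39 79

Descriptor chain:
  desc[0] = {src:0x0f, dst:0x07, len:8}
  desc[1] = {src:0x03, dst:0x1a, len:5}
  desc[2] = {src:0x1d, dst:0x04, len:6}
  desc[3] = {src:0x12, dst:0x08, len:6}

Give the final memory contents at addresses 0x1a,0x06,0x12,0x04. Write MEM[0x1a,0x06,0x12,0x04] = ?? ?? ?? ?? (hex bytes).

MEM[0x1a,0x06,0x12,0x04] = 9b 9b 86 ad

#0 dst[0x07+8] := {0x0e,0xf5,0x6a,0x86,0xf1,0xc5,0x37,0x20}
#1 dst[0x1a+5] := {0x9b,0xc1,0x1a,0xad,0x0e}
#2 dst[0x04+6] := {0xad,0x0e,0x9b,0x9f,0x13,0x40}
#3 dst[0x08+6] := {0x86,0xf1,0xc5,0x37,0x20,0x98}
query mem[0x1a]=0x9b, mem[0x06]=0x9b, mem[0x12]=0x86, mem[0x04]=0xad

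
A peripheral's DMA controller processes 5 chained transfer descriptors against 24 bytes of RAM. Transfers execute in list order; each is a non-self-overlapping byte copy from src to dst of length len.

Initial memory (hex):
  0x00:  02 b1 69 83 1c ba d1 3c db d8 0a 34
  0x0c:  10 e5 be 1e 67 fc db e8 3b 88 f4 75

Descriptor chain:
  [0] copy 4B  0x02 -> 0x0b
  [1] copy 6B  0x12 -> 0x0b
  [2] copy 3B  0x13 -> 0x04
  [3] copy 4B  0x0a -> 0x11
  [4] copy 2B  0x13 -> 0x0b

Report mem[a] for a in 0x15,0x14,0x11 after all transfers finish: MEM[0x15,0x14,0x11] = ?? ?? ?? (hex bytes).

  after D0: wrote 4B at 0x0b = 69831cba
  after D1: wrote 6B at 0x0b = dbe83b88f475
  after D2: wrote 3B at 0x04 = e83b88
  after D3: wrote 4B at 0x11 = 0adbe83b
  after D4: wrote 2B at 0x0b = e83b
query mem[0x15]=0x88, mem[0x14]=0x3b, mem[0x11]=0x0a

MEM[0x15,0x14,0x11] = 88 3b 0a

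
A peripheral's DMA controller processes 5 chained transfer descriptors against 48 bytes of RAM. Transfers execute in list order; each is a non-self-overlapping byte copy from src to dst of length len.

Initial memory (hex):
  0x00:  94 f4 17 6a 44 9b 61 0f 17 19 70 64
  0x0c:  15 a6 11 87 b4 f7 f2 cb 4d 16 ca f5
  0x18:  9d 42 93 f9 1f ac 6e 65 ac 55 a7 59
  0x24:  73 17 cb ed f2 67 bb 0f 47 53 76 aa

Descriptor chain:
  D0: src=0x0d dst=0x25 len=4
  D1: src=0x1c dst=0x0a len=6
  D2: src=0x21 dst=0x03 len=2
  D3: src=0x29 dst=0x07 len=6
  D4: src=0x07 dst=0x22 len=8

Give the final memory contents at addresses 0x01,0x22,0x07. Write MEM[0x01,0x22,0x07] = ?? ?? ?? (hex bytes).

MEM[0x01,0x22,0x07] = f4 67 67

[0] 0x0d->0x25 len=4 : a6 11 87 b4
[1] 0x1c->0x0a len=6 : 1f ac 6e 65 ac 55
[2] 0x21->0x03 len=2 : 55 a7
[3] 0x29->0x07 len=6 : 67 bb 0f 47 53 76
[4] 0x07->0x22 len=8 : 67 bb 0f 47 53 76 65 ac
query mem[0x01]=0xf4, mem[0x22]=0x67, mem[0x07]=0x67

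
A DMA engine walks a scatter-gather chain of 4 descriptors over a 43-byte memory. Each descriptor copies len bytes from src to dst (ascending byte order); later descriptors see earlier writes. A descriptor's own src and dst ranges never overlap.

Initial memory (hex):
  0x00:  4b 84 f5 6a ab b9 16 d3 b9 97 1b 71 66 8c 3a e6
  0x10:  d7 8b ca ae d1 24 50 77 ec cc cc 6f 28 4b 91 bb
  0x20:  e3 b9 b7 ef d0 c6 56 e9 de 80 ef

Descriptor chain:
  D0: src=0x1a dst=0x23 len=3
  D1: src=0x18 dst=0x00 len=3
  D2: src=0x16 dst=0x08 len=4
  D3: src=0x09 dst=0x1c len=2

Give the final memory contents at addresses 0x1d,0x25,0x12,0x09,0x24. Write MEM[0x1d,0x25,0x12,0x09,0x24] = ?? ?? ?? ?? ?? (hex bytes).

MEM[0x1d,0x25,0x12,0x09,0x24] = ec 28 ca 77 6f

[0] 0x1a->0x23 len=3 : cc 6f 28
[1] 0x18->0x00 len=3 : ec cc cc
[2] 0x16->0x08 len=4 : 50 77 ec cc
[3] 0x09->0x1c len=2 : 77 ec
query mem[0x1d]=0xec, mem[0x25]=0x28, mem[0x12]=0xca, mem[0x09]=0x77, mem[0x24]=0x6f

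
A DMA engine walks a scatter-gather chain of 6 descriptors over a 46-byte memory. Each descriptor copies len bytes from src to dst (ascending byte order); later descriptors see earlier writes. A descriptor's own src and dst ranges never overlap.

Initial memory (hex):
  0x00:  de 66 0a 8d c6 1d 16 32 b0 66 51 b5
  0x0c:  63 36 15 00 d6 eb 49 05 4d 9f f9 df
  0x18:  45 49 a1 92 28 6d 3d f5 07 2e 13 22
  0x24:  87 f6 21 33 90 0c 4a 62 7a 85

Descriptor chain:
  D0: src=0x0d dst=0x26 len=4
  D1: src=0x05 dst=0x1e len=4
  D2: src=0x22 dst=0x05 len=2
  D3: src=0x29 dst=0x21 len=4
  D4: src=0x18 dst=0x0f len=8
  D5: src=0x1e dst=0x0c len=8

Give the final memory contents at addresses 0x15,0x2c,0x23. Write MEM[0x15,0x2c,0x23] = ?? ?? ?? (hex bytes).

[0] 0x0d->0x26 len=4 : 36 15 00 d6
[1] 0x05->0x1e len=4 : 1d 16 32 b0
[2] 0x22->0x05 len=2 : 13 22
[3] 0x29->0x21 len=4 : d6 4a 62 7a
[4] 0x18->0x0f len=8 : 45 49 a1 92 28 6d 1d 16
[5] 0x1e->0x0c len=8 : 1d 16 32 d6 4a 62 7a f6
query mem[0x15]=0x1d, mem[0x2c]=0x7a, mem[0x23]=0x62

MEM[0x15,0x2c,0x23] = 1d 7a 62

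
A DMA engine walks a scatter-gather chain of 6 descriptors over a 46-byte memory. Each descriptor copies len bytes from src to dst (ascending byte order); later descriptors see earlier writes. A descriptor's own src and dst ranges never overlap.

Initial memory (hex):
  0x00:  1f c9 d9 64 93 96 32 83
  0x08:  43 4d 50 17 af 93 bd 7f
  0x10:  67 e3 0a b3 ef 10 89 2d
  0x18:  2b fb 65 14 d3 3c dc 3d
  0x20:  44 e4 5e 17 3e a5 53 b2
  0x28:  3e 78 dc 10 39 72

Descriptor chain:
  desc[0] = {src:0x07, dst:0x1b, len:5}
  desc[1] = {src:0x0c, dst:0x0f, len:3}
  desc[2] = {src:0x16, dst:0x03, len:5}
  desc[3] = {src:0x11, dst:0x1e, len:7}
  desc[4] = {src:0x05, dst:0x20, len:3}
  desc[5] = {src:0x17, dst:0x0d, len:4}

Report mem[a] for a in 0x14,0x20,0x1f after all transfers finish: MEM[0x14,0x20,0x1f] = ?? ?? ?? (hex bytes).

MEM[0x14,0x20,0x1f] = ef 2b 0a

  after D0: wrote 5B at 0x1b = 83434d5017
  after D1: wrote 3B at 0x0f = af93bd
  after D2: wrote 5B at 0x03 = 892d2bfb65
  after D3: wrote 7B at 0x1e = bd0ab3ef10892d
  after D4: wrote 3B at 0x20 = 2bfb65
  after D5: wrote 4B at 0x0d = 2d2bfb65
query mem[0x14]=0xef, mem[0x20]=0x2b, mem[0x1f]=0x0a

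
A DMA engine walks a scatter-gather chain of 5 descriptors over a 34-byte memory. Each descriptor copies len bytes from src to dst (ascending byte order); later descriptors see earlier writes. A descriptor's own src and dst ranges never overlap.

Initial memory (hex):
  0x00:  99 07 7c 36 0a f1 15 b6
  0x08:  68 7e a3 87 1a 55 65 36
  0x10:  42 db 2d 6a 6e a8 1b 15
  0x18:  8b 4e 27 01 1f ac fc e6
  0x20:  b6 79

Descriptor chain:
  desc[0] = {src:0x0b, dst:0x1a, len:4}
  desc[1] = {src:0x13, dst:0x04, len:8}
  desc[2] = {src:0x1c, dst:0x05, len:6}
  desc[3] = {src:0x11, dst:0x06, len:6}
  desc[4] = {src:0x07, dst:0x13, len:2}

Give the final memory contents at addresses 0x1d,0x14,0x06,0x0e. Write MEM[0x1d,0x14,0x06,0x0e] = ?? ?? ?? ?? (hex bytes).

MEM[0x1d,0x14,0x06,0x0e] = 65 6a db 65

D0: mem[0x1a..0x1d] <- [87 1a 55 65]
D1: mem[0x04..0x0b] <- [6a 6e a8 1b 15 8b 4e 87]
D2: mem[0x05..0x0a] <- [55 65 fc e6 b6 79]
D3: mem[0x06..0x0b] <- [db 2d 6a 6e a8 1b]
D4: mem[0x13..0x14] <- [2d 6a]
query mem[0x1d]=0x65, mem[0x14]=0x6a, mem[0x06]=0xdb, mem[0x0e]=0x65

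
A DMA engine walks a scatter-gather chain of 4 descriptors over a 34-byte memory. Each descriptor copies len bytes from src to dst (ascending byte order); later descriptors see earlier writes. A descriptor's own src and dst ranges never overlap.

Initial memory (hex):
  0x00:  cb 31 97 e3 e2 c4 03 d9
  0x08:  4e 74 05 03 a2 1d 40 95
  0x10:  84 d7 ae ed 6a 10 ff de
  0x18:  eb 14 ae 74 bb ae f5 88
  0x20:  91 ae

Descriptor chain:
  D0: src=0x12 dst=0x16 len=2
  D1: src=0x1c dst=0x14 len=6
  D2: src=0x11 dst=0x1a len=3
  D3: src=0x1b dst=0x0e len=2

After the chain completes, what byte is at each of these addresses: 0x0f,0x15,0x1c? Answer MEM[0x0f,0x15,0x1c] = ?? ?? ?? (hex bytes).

  after D0: wrote 2B at 0x16 = aeed
  after D1: wrote 6B at 0x14 = bbaef58891ae
  after D2: wrote 3B at 0x1a = d7aeed
  after D3: wrote 2B at 0x0e = aeed
query mem[0x0f]=0xed, mem[0x15]=0xae, mem[0x1c]=0xed

MEM[0x0f,0x15,0x1c] = ed ae ed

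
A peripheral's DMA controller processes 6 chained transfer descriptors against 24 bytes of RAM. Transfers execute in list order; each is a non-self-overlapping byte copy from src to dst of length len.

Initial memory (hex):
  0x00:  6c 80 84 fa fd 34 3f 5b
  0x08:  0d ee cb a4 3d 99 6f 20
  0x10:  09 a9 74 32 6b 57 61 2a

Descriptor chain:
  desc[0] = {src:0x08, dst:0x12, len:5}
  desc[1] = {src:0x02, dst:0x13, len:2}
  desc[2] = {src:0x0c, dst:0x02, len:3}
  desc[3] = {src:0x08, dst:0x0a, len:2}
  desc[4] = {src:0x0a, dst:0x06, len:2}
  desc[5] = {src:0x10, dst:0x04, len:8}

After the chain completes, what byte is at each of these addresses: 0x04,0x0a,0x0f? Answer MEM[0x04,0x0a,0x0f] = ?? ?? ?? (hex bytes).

MEM[0x04,0x0a,0x0f] = 09 3d 20

[0] 0x08->0x12 len=5 : 0d ee cb a4 3d
[1] 0x02->0x13 len=2 : 84 fa
[2] 0x0c->0x02 len=3 : 3d 99 6f
[3] 0x08->0x0a len=2 : 0d ee
[4] 0x0a->0x06 len=2 : 0d ee
[5] 0x10->0x04 len=8 : 09 a9 0d 84 fa a4 3d 2a
query mem[0x04]=0x09, mem[0x0a]=0x3d, mem[0x0f]=0x20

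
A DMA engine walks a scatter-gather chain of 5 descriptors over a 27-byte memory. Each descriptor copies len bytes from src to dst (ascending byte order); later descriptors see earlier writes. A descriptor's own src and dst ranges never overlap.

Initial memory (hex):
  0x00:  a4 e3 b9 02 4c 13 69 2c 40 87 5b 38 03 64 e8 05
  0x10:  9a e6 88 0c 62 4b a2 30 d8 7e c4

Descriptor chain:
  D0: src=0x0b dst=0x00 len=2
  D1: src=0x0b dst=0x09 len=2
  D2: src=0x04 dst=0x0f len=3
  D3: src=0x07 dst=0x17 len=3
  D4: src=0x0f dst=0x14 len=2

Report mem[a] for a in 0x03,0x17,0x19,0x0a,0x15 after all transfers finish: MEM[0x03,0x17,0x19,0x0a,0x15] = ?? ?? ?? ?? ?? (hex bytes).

MEM[0x03,0x17,0x19,0x0a,0x15] = 02 2c 38 03 13

#0 dst[0x00+2] := {0x38,0x03}
#1 dst[0x09+2] := {0x38,0x03}
#2 dst[0x0f+3] := {0x4c,0x13,0x69}
#3 dst[0x17+3] := {0x2c,0x40,0x38}
#4 dst[0x14+2] := {0x4c,0x13}
query mem[0x03]=0x02, mem[0x17]=0x2c, mem[0x19]=0x38, mem[0x0a]=0x03, mem[0x15]=0x13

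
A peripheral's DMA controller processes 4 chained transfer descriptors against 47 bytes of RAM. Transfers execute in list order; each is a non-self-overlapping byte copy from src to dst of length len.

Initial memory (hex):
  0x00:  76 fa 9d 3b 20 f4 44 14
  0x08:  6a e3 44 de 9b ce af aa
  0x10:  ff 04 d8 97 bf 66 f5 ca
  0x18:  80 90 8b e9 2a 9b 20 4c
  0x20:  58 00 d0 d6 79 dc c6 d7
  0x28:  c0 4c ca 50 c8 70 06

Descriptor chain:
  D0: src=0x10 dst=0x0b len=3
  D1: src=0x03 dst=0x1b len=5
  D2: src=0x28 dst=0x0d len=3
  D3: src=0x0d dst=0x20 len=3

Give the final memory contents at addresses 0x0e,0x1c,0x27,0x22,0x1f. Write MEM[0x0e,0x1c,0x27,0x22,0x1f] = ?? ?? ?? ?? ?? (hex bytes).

D0: mem[0x0b..0x0d] <- [ff 04 d8]
D1: mem[0x1b..0x1f] <- [3b 20 f4 44 14]
D2: mem[0x0d..0x0f] <- [c0 4c ca]
D3: mem[0x20..0x22] <- [c0 4c ca]
query mem[0x0e]=0x4c, mem[0x1c]=0x20, mem[0x27]=0xd7, mem[0x22]=0xca, mem[0x1f]=0x14

MEM[0x0e,0x1c,0x27,0x22,0x1f] = 4c 20 d7 ca 14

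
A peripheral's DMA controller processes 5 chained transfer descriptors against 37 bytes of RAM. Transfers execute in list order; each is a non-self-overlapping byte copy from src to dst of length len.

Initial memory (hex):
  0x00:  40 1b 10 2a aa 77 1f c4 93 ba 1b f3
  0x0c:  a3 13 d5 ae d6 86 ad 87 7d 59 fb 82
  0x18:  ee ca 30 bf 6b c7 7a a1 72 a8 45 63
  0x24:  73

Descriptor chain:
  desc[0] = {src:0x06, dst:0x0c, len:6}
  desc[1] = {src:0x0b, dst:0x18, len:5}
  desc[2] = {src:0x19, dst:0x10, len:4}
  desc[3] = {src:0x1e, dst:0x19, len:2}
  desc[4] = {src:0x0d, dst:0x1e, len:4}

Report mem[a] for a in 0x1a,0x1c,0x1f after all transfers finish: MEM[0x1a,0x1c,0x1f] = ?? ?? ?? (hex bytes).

  after D0: wrote 6B at 0x0c = 1fc493ba1bf3
  after D1: wrote 5B at 0x18 = f31fc493ba
  after D2: wrote 4B at 0x10 = 1fc493ba
  after D3: wrote 2B at 0x19 = 7aa1
  after D4: wrote 4B at 0x1e = c493ba1f
query mem[0x1a]=0xa1, mem[0x1c]=0xba, mem[0x1f]=0x93

MEM[0x1a,0x1c,0x1f] = a1 ba 93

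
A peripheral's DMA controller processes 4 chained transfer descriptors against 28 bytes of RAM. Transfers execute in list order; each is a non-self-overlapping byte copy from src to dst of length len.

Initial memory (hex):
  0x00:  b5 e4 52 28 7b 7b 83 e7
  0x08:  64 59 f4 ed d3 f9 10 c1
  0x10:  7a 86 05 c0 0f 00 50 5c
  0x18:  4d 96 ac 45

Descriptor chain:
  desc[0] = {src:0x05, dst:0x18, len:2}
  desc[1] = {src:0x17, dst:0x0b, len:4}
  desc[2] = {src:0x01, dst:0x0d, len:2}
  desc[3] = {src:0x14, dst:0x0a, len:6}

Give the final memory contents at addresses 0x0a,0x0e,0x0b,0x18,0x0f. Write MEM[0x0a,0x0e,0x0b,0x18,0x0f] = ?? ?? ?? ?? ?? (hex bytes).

MEM[0x0a,0x0e,0x0b,0x18,0x0f] = 0f 7b 00 7b 83

D0: mem[0x18..0x19] <- [7b 83]
D1: mem[0x0b..0x0e] <- [5c 7b 83 ac]
D2: mem[0x0d..0x0e] <- [e4 52]
D3: mem[0x0a..0x0f] <- [0f 00 50 5c 7b 83]
query mem[0x0a]=0x0f, mem[0x0e]=0x7b, mem[0x0b]=0x00, mem[0x18]=0x7b, mem[0x0f]=0x83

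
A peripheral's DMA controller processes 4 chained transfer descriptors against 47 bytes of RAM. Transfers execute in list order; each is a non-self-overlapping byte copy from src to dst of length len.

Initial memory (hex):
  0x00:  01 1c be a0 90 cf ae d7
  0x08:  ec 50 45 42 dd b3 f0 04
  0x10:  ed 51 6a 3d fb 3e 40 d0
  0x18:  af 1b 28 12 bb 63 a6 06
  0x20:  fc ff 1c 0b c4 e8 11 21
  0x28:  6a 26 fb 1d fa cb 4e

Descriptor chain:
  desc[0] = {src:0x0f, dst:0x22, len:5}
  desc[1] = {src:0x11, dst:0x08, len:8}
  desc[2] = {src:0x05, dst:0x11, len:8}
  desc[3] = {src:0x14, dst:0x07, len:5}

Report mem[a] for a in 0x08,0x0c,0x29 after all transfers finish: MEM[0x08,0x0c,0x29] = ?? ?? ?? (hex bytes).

  after D0: wrote 5B at 0x22 = 04ed516a3d
  after D1: wrote 8B at 0x08 = 516a3dfb3e40d0af
  after D2: wrote 8B at 0x11 = cfaed7516a3dfb3e
  after D3: wrote 5B at 0x07 = 516a3dfb3e
query mem[0x08]=0x6a, mem[0x0c]=0x3e, mem[0x29]=0x26

MEM[0x08,0x0c,0x29] = 6a 3e 26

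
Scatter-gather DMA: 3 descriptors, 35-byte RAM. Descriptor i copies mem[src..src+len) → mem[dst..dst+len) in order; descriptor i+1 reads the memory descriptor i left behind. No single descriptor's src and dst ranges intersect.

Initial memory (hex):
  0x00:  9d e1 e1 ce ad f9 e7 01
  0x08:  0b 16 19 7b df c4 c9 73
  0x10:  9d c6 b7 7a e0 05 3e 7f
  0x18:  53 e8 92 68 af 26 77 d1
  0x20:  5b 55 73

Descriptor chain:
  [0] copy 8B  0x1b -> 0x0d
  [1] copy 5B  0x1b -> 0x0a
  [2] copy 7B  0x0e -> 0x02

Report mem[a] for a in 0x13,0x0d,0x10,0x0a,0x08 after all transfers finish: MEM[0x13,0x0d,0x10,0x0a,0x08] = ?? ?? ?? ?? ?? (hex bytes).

D0: mem[0x0d..0x14] <- [68 af 26 77 d1 5b 55 73]
D1: mem[0x0a..0x0e] <- [68 af 26 77 d1]
D2: mem[0x02..0x08] <- [d1 26 77 d1 5b 55 73]
query mem[0x13]=0x55, mem[0x0d]=0x77, mem[0x10]=0x77, mem[0x0a]=0x68, mem[0x08]=0x73

MEM[0x13,0x0d,0x10,0x0a,0x08] = 55 77 77 68 73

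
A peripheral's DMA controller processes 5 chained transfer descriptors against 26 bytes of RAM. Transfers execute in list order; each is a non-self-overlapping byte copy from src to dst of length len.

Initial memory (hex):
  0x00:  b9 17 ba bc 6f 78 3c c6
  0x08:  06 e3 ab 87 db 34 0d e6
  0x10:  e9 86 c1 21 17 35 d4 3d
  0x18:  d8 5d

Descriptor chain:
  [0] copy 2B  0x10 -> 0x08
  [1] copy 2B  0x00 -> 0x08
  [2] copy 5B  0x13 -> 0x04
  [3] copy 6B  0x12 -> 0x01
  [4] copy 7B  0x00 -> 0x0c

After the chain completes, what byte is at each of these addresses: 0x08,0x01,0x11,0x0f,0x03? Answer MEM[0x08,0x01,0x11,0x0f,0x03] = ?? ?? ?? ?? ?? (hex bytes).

[0] 0x10->0x08 len=2 : e9 86
[1] 0x00->0x08 len=2 : b9 17
[2] 0x13->0x04 len=5 : 21 17 35 d4 3d
[3] 0x12->0x01 len=6 : c1 21 17 35 d4 3d
[4] 0x00->0x0c len=7 : b9 c1 21 17 35 d4 3d
query mem[0x08]=0x3d, mem[0x01]=0xc1, mem[0x11]=0xd4, mem[0x0f]=0x17, mem[0x03]=0x17

MEM[0x08,0x01,0x11,0x0f,0x03] = 3d c1 d4 17 17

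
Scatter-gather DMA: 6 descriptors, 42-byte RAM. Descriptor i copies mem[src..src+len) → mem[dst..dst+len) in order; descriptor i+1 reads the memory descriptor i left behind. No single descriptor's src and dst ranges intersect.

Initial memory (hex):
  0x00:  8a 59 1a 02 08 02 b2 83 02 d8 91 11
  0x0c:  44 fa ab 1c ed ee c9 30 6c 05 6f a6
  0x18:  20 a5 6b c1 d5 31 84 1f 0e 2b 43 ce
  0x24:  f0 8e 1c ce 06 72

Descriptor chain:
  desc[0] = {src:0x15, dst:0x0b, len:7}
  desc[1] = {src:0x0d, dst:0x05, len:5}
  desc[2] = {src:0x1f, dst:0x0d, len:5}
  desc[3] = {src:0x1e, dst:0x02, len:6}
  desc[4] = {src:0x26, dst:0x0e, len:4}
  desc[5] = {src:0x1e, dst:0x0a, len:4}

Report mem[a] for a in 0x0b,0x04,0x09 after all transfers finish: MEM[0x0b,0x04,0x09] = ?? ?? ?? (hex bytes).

  after D0: wrote 7B at 0x0b = 056fa620a56bc1
  after D1: wrote 5B at 0x05 = a620a56bc1
  after D2: wrote 5B at 0x0d = 1f0e2b43ce
  after D3: wrote 6B at 0x02 = 841f0e2b43ce
  after D4: wrote 4B at 0x0e = 1cce0672
  after D5: wrote 4B at 0x0a = 841f0e2b
query mem[0x0b]=0x1f, mem[0x04]=0x0e, mem[0x09]=0xc1

MEM[0x0b,0x04,0x09] = 1f 0e c1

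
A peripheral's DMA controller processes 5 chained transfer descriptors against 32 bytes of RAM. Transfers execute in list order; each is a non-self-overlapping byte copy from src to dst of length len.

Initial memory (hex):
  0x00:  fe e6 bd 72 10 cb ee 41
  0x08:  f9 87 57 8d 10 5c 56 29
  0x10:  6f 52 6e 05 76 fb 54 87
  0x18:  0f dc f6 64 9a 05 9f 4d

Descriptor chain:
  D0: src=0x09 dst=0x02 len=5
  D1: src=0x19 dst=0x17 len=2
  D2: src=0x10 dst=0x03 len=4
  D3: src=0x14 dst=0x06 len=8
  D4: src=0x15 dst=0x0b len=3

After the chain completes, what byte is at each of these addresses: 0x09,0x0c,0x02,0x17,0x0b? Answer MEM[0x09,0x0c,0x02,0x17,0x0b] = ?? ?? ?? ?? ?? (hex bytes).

MEM[0x09,0x0c,0x02,0x17,0x0b] = dc 54 87 dc fb

#0 dst[0x02+5] := {0x87,0x57,0x8d,0x10,0x5c}
#1 dst[0x17+2] := {0xdc,0xf6}
#2 dst[0x03+4] := {0x6f,0x52,0x6e,0x05}
#3 dst[0x06+8] := {0x76,0xfb,0x54,0xdc,0xf6,0xdc,0xf6,0x64}
#4 dst[0x0b+3] := {0xfb,0x54,0xdc}
query mem[0x09]=0xdc, mem[0x0c]=0x54, mem[0x02]=0x87, mem[0x17]=0xdc, mem[0x0b]=0xfb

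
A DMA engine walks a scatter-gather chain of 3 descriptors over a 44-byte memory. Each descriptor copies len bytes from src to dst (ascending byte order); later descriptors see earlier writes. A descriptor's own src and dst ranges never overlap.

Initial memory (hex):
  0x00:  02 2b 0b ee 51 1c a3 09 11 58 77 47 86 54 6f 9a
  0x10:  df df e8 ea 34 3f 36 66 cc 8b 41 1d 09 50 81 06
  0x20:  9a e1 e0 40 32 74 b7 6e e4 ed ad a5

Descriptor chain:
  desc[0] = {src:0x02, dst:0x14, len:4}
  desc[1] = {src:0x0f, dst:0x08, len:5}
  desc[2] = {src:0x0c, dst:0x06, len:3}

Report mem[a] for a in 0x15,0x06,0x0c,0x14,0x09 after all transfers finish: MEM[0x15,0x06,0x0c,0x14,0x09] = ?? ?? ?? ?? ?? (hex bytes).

D0: mem[0x14..0x17] <- [0b ee 51 1c]
D1: mem[0x08..0x0c] <- [9a df df e8 ea]
D2: mem[0x06..0x08] <- [ea 54 6f]
query mem[0x15]=0xee, mem[0x06]=0xea, mem[0x0c]=0xea, mem[0x14]=0x0b, mem[0x09]=0xdf

MEM[0x15,0x06,0x0c,0x14,0x09] = ee ea ea 0b df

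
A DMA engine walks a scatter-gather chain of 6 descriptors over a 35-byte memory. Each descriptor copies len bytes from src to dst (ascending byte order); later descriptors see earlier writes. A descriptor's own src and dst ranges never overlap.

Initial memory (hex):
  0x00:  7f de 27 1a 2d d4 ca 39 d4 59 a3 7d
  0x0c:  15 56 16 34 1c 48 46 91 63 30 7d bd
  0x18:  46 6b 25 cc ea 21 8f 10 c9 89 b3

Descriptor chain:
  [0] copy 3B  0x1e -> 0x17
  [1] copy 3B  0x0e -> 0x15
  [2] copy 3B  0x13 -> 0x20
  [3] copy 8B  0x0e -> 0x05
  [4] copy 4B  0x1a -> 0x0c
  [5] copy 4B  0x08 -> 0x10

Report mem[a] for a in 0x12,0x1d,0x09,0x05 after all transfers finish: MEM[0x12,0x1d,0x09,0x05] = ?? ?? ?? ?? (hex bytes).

MEM[0x12,0x1d,0x09,0x05] = 91 21 46 16

  after D0: wrote 3B at 0x17 = 8f10c9
  after D1: wrote 3B at 0x15 = 16341c
  after D2: wrote 3B at 0x20 = 916316
  after D3: wrote 8B at 0x05 = 16341c4846916316
  after D4: wrote 4B at 0x0c = 25ccea21
  after D5: wrote 4B at 0x10 = 48469163
query mem[0x12]=0x91, mem[0x1d]=0x21, mem[0x09]=0x46, mem[0x05]=0x16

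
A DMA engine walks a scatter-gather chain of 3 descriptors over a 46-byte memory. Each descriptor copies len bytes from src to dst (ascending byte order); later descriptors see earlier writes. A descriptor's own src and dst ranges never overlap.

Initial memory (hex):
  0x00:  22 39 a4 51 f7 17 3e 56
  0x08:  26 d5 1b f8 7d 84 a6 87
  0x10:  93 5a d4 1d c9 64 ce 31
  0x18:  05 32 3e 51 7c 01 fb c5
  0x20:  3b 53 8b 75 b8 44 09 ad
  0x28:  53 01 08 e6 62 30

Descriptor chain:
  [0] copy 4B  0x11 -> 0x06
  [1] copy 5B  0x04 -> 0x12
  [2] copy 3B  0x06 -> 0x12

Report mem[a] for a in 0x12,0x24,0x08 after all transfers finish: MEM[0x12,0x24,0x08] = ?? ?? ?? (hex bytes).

MEM[0x12,0x24,0x08] = 5a b8 1d

D0: mem[0x06..0x09] <- [5a d4 1d c9]
D1: mem[0x12..0x16] <- [f7 17 5a d4 1d]
D2: mem[0x12..0x14] <- [5a d4 1d]
query mem[0x12]=0x5a, mem[0x24]=0xb8, mem[0x08]=0x1d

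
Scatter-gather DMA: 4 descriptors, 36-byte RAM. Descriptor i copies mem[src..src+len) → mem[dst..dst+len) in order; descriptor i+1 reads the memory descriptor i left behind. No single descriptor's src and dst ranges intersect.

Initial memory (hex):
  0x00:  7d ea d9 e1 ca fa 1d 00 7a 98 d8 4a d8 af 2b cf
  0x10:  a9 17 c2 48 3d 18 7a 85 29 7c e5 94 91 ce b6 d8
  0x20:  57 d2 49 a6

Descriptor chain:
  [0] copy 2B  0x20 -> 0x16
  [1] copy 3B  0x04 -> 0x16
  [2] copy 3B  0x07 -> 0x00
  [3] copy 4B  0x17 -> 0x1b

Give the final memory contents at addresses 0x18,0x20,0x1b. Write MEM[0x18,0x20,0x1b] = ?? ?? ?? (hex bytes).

  after D0: wrote 2B at 0x16 = 57d2
  after D1: wrote 3B at 0x16 = cafa1d
  after D2: wrote 3B at 0x00 = 007a98
  after D3: wrote 4B at 0x1b = fa1d7ce5
query mem[0x18]=0x1d, mem[0x20]=0x57, mem[0x1b]=0xfa

MEM[0x18,0x20,0x1b] = 1d 57 fa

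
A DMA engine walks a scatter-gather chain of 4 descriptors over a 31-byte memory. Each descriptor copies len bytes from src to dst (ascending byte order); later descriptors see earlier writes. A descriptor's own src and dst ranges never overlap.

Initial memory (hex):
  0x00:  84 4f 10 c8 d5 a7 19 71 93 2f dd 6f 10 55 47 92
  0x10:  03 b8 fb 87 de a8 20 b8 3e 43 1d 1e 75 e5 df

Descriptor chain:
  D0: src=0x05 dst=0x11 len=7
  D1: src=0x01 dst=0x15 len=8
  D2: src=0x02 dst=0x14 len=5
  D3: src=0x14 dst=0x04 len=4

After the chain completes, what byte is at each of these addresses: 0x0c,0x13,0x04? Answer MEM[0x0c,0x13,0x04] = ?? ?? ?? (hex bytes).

MEM[0x0c,0x13,0x04] = 10 71 10

D0: mem[0x11..0x17] <- [a7 19 71 93 2f dd 6f]
D1: mem[0x15..0x1c] <- [4f 10 c8 d5 a7 19 71 93]
D2: mem[0x14..0x18] <- [10 c8 d5 a7 19]
D3: mem[0x04..0x07] <- [10 c8 d5 a7]
query mem[0x0c]=0x10, mem[0x13]=0x71, mem[0x04]=0x10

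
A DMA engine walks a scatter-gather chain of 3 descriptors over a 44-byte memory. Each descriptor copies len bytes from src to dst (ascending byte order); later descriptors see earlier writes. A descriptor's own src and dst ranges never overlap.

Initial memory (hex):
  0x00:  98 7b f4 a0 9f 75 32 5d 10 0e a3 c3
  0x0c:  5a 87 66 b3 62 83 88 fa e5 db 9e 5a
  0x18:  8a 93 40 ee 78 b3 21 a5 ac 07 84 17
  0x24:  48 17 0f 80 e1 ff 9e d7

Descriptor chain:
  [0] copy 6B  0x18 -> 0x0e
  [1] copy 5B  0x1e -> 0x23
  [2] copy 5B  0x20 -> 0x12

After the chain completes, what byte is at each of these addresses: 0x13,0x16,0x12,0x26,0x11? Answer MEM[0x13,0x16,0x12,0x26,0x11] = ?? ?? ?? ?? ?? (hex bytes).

MEM[0x13,0x16,0x12,0x26,0x11] = 07 a5 ac 07 ee

[0] 0x18->0x0e len=6 : 8a 93 40 ee 78 b3
[1] 0x1e->0x23 len=5 : 21 a5 ac 07 84
[2] 0x20->0x12 len=5 : ac 07 84 21 a5
query mem[0x13]=0x07, mem[0x16]=0xa5, mem[0x12]=0xac, mem[0x26]=0x07, mem[0x11]=0xee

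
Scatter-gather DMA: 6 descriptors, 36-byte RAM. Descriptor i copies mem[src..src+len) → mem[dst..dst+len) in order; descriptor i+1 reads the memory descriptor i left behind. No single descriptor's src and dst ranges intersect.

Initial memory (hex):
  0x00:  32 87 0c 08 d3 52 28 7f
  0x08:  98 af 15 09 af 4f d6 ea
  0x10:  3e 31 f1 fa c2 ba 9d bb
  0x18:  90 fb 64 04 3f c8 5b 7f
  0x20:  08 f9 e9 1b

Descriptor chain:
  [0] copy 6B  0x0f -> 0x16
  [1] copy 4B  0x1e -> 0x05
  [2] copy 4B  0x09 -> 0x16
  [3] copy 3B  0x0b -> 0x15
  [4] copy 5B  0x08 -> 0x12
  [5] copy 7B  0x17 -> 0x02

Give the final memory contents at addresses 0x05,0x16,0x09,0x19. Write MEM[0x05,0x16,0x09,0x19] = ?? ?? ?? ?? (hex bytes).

MEM[0x05,0x16,0x09,0x19] = fa af af af

#0 dst[0x16+6] := {0xea,0x3e,0x31,0xf1,0xfa,0xc2}
#1 dst[0x05+4] := {0x5b,0x7f,0x08,0xf9}
#2 dst[0x16+4] := {0xaf,0x15,0x09,0xaf}
#3 dst[0x15+3] := {0x09,0xaf,0x4f}
#4 dst[0x12+5] := {0xf9,0xaf,0x15,0x09,0xaf}
#5 dst[0x02+7] := {0x4f,0x09,0xaf,0xfa,0xc2,0x3f,0xc8}
query mem[0x05]=0xfa, mem[0x16]=0xaf, mem[0x09]=0xaf, mem[0x19]=0xaf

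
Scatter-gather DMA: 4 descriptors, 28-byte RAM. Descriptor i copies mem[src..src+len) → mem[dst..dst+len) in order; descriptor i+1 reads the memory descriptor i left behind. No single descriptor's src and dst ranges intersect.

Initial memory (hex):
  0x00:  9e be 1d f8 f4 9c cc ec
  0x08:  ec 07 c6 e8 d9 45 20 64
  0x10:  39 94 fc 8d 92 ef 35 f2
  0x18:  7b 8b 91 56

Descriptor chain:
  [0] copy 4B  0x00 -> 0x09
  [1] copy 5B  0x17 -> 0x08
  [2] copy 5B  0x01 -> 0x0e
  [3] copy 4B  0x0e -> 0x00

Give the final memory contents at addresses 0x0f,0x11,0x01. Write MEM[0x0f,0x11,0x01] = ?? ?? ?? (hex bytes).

#0 dst[0x09+4] := {0x9e,0xbe,0x1d,0xf8}
#1 dst[0x08+5] := {0xf2,0x7b,0x8b,0x91,0x56}
#2 dst[0x0e+5] := {0xbe,0x1d,0xf8,0xf4,0x9c}
#3 dst[0x00+4] := {0xbe,0x1d,0xf8,0xf4}
query mem[0x0f]=0x1d, mem[0x11]=0xf4, mem[0x01]=0x1d

MEM[0x0f,0x11,0x01] = 1d f4 1d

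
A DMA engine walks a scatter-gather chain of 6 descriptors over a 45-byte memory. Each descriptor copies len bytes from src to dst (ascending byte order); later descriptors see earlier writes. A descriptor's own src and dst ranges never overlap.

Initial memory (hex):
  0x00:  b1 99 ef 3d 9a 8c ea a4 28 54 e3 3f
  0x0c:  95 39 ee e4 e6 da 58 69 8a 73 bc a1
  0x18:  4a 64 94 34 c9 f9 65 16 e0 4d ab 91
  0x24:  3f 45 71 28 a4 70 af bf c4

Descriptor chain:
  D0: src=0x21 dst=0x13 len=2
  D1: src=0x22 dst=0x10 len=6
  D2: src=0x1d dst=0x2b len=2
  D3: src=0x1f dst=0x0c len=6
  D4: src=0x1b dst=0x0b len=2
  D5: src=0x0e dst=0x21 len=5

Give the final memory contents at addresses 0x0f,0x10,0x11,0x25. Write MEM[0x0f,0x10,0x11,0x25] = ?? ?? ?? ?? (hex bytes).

#0 dst[0x13+2] := {0x4d,0xab}
#1 dst[0x10+6] := {0xab,0x91,0x3f,0x45,0x71,0x28}
#2 dst[0x2b+2] := {0xf9,0x65}
#3 dst[0x0c+6] := {0x16,0xe0,0x4d,0xab,0x91,0x3f}
#4 dst[0x0b+2] := {0x34,0xc9}
#5 dst[0x21+5] := {0x4d,0xab,0x91,0x3f,0x3f}
query mem[0x0f]=0xab, mem[0x10]=0x91, mem[0x11]=0x3f, mem[0x25]=0x3f

MEM[0x0f,0x10,0x11,0x25] = ab 91 3f 3f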